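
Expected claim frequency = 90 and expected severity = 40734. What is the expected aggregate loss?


E[S] = E[N] * E[X]
= 90 * 40734
= 3.6661e+06


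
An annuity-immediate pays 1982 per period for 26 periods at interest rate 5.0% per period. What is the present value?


PV = PMT * (1 - (1+i)^(-n)) / i
= 1982 * (1 - (1+0.05)^(-26)) / 0.05
= 1982 * (1 - 0.281241) / 0.05
= 1982 * 14.375185
= 28491.6173


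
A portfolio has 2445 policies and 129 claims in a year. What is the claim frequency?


frequency = claims / policies
= 129 / 2445
= 0.0528


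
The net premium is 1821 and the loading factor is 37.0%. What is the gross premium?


Gross = net * (1 + loading)
= 1821 * (1 + 0.37)
= 1821 * 1.37
= 2494.77


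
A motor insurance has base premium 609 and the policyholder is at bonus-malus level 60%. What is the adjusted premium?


adjusted = base * BM_level / 100
= 609 * 60 / 100
= 609 * 0.6
= 365.4


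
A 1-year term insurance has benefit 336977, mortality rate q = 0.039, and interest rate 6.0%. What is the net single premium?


NSP = benefit * q * v
v = 1/(1+i) = 0.943396
NSP = 336977 * 0.039 * 0.943396
= 12398.2104


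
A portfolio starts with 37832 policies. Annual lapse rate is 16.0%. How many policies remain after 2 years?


remaining = initial * (1 - lapse)^years
= 37832 * (1 - 0.16)^2
= 37832 * 0.7056
= 26694.2592


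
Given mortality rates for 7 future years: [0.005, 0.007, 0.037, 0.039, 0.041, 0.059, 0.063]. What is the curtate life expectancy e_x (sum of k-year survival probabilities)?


e_x = sum_{k=1}^{n} k_p_x
k_p_x values:
  1_p_x = 0.995
  2_p_x = 0.988035
  3_p_x = 0.951478
  4_p_x = 0.91437
  5_p_x = 0.876881
  6_p_x = 0.825145
  7_p_x = 0.773161
e_x = 6.3241


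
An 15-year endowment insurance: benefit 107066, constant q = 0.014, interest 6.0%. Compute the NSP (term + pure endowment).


Term component = 13414.8235
Pure endowment = 15_p_x * v^15 * benefit = 0.809382 * 0.417265 * 107066 = 36159.0759
NSP = 49573.8994


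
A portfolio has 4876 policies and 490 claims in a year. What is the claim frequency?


frequency = claims / policies
= 490 / 4876
= 0.1005


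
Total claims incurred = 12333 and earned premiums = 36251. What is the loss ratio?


Loss ratio = claims / premiums
= 12333 / 36251
= 0.3402


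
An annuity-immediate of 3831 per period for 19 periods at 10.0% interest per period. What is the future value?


FV = PMT * ((1+i)^n - 1) / i
= 3831 * ((1.1)^19 - 1) / 0.1
= 3831 * (6.115909 - 1) / 0.1
= 195990.4755


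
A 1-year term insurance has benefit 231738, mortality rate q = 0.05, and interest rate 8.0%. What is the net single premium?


NSP = benefit * q * v
v = 1/(1+i) = 0.925926
NSP = 231738 * 0.05 * 0.925926
= 10728.6111


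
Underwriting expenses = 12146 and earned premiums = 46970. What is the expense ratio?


Expense ratio = expenses / premiums
= 12146 / 46970
= 0.2586


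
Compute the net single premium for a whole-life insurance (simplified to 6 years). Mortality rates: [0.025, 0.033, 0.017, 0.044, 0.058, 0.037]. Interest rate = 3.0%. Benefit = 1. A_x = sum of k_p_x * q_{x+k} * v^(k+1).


v = 0.970874
Year 0: k_p_x=1.0, q=0.025, term=0.024272
Year 1: k_p_x=0.975, q=0.033, term=0.030328
Year 2: k_p_x=0.942825, q=0.017, term=0.014668
Year 3: k_p_x=0.926797, q=0.044, term=0.036232
Year 4: k_p_x=0.886018, q=0.058, term=0.044329
Year 5: k_p_x=0.834629, q=0.037, term=0.025863
A_x = 0.1757


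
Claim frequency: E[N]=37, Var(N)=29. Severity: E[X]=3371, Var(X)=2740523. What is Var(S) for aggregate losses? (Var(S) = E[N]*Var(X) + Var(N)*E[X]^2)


Var(S) = E[N]*Var(X) + Var(N)*E[X]^2
= 37*2740523 + 29*3371^2
= 101399351 + 329545589
= 4.3094e+08


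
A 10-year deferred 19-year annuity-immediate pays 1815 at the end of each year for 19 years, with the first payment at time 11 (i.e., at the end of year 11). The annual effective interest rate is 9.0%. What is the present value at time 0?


PV at time 10 of the 19-year annuity-immediate:
a_n = 1815 * (1-(1+0.09)^(-19))/0.09 = 16244.4583
Discount back 10 years to time 0:
PV = 16244.4583 * (1+0.09)^(-10)
= 16244.4583 * 0.422411
= 6861.8347


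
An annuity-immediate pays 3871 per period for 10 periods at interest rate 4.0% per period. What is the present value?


PV = PMT * (1 - (1+i)^(-n)) / i
= 3871 * (1 - (1+0.04)^(-10)) / 0.04
= 3871 * (1 - 0.675564) / 0.04
= 3871 * 8.110896
= 31397.2776


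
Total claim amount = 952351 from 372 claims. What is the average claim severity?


severity = total / number
= 952351 / 372
= 2560.0833


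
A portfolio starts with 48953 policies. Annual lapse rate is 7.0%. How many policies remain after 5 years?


remaining = initial * (1 - lapse)^years
= 48953 * (1 - 0.07)^5
= 48953 * 0.695688
= 34056.0327


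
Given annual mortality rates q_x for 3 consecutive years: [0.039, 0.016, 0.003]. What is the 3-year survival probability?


p_k = 1 - q_k for each year
Survival = product of (1 - q_k)
= 0.961 * 0.984 * 0.997
= 0.9428


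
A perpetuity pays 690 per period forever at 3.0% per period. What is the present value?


PV = PMT / i
= 690 / 0.03
= 23000.0


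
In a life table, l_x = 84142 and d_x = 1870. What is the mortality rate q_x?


q_x = d_x / l_x
= 1870 / 84142
= 0.0222


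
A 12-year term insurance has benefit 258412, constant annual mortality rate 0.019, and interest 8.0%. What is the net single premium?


NSP = benefit * sum_{k=0}^{n-1} k_p_x * q * v^(k+1)
With constant q=0.019, v=0.925926
Sum = 0.131377
NSP = 258412 * 0.131377
= 33949.2749


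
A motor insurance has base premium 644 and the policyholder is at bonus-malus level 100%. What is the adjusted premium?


adjusted = base * BM_level / 100
= 644 * 100 / 100
= 644 * 1.0
= 644.0


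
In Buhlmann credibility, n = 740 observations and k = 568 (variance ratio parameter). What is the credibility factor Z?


Z = n / (n + k)
= 740 / (740 + 568)
= 740 / 1308
= 0.5657


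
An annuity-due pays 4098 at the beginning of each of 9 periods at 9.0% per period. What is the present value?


PV_due = PMT * (1-(1+i)^(-n))/i * (1+i)
PV_immediate = 24568.5218
PV_due = 24568.5218 * 1.09
= 26779.6887


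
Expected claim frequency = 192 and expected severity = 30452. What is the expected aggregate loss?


E[S] = E[N] * E[X]
= 192 * 30452
= 5.8468e+06


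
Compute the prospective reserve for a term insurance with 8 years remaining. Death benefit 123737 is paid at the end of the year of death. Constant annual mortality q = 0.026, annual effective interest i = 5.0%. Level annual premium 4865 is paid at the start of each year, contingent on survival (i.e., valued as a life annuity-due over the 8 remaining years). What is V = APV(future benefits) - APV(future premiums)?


v = 1/(1+i) = 0.952381
APV(future benefits) per unit = sum_{k=0}^{7} k_p_x * q * v^(k+1) = 0.154555
APV(future benefits) = 123737 * 0.154555 = 19124.2073
Life annuity-due factor ä_{x:8} = sum_{k=0}^{7} k_p_x * v^k = 6.241656
APV(future premiums) = 4865 * 6.241656 = 30365.6552
V = 19124.2073 - 30365.6552
= -11241.4479


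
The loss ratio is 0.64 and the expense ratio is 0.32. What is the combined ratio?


Combined ratio = loss ratio + expense ratio
= 0.64 + 0.32
= 0.96


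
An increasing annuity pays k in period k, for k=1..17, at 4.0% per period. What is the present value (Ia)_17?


(Ia)_n = sum_{k=1}^{n} k * v^k, v = 1/(1+i)
v = 0.961538
Sum computed term by term:
(Ia)_17 = 98.1238


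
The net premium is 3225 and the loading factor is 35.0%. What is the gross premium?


Gross = net * (1 + loading)
= 3225 * (1 + 0.35)
= 3225 * 1.35
= 4353.75


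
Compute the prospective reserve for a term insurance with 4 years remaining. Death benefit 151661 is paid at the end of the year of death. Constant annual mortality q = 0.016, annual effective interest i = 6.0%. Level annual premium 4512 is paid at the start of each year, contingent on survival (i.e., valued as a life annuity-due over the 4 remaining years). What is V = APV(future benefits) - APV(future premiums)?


v = 1/(1+i) = 0.943396
APV(future benefits) per unit = sum_{k=0}^{3} k_p_x * q * v^(k+1) = 0.054189
APV(future benefits) = 151661 * 0.054189 = 8218.3212
Life annuity-due factor ä_{x:4} = sum_{k=0}^{3} k_p_x * v^k = 3.590005
APV(future premiums) = 4512 * 3.590005 = 16198.1036
V = 8218.3212 - 16198.1036
= -7979.7823


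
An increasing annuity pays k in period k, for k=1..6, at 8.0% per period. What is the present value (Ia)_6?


(Ia)_n = sum_{k=1}^{n} k * v^k, v = 1/(1+i)
v = 0.925926
Sum computed term by term:
(Ia)_6 = 15.1462


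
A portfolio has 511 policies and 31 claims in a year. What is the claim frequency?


frequency = claims / policies
= 31 / 511
= 0.0607


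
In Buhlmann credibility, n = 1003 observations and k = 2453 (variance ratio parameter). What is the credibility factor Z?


Z = n / (n + k)
= 1003 / (1003 + 2453)
= 1003 / 3456
= 0.2902


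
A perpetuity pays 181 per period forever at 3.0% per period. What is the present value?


PV = PMT / i
= 181 / 0.03
= 6033.3333


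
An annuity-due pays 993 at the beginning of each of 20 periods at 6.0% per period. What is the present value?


PV_due = PMT * (1-(1+i)^(-n))/i * (1+i)
PV_immediate = 11389.6318
PV_due = 11389.6318 * 1.06
= 12073.0097


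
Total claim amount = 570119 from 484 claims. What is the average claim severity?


severity = total / number
= 570119 / 484
= 1177.9318


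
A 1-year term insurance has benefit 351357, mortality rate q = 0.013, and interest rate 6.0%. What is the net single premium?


NSP = benefit * q * v
v = 1/(1+i) = 0.943396
NSP = 351357 * 0.013 * 0.943396
= 4309.0953


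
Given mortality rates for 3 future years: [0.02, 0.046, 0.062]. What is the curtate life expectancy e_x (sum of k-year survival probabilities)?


e_x = sum_{k=1}^{n} k_p_x
k_p_x values:
  1_p_x = 0.98
  2_p_x = 0.93492
  3_p_x = 0.876955
e_x = 2.7919


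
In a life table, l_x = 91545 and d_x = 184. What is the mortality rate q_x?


q_x = d_x / l_x
= 184 / 91545
= 0.002


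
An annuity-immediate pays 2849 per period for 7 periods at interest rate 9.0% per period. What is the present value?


PV = PMT * (1 - (1+i)^(-n)) / i
= 2849 * (1 - (1+0.09)^(-7)) / 0.09
= 2849 * (1 - 0.547034) / 0.09
= 2849 * 5.032953
= 14338.8826


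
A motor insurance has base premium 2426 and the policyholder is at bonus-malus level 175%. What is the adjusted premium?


adjusted = base * BM_level / 100
= 2426 * 175 / 100
= 2426 * 1.75
= 4245.5


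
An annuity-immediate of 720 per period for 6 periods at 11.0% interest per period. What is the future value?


FV = PMT * ((1+i)^n - 1) / i
= 720 * ((1.11)^6 - 1) / 0.11
= 720 * (1.870415 - 1) / 0.11
= 5697.2589


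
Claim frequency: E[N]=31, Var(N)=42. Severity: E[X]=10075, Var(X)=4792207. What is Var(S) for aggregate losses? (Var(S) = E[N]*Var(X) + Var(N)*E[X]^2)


Var(S) = E[N]*Var(X) + Var(N)*E[X]^2
= 31*4792207 + 42*10075^2
= 148558417 + 4263236250
= 4.4118e+09


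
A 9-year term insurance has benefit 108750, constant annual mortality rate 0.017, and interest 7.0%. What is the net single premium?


NSP = benefit * sum_{k=0}^{n-1} k_p_x * q * v^(k+1)
With constant q=0.017, v=0.934579
Sum = 0.104315
NSP = 108750 * 0.104315
= 11344.2675


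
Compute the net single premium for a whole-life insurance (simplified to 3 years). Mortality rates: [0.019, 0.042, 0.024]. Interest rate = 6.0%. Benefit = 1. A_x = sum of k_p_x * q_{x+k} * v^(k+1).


v = 0.943396
Year 0: k_p_x=1.0, q=0.019, term=0.017925
Year 1: k_p_x=0.981, q=0.042, term=0.03667
Year 2: k_p_x=0.939798, q=0.024, term=0.018938
A_x = 0.0735


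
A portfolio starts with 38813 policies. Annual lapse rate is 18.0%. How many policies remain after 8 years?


remaining = initial * (1 - lapse)^years
= 38813 * (1 - 0.18)^8
= 38813 * 0.204414
= 7933.9239


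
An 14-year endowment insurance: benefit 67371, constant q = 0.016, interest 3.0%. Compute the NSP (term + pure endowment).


Term component = 11072.6255
Pure endowment = 14_p_x * v^14 * benefit = 0.797869 * 0.661118 * 67371 = 35537.2016
NSP = 46609.8271


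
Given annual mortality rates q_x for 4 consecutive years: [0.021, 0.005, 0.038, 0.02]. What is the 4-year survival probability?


p_k = 1 - q_k for each year
Survival = product of (1 - q_k)
= 0.979 * 0.995 * 0.962 * 0.98
= 0.9183


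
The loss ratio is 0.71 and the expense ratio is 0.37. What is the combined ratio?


Combined ratio = loss ratio + expense ratio
= 0.71 + 0.37
= 1.08


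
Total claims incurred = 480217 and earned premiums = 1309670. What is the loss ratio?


Loss ratio = claims / premiums
= 480217 / 1309670
= 0.3667


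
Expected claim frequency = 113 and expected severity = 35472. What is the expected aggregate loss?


E[S] = E[N] * E[X]
= 113 * 35472
= 4.0083e+06


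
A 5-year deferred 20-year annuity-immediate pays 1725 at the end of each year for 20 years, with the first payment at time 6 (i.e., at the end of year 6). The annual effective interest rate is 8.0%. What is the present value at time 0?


PV at time 5 of the 20-year annuity-immediate:
a_n = 1725 * (1-(1+0.08)^(-20))/0.08 = 16936.3043
Discount back 5 years to time 0:
PV = 16936.3043 * (1+0.08)^(-5)
= 16936.3043 * 0.680583
= 11526.5641


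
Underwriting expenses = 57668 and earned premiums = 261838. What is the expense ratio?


Expense ratio = expenses / premiums
= 57668 / 261838
= 0.2202


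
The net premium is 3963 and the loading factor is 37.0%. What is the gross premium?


Gross = net * (1 + loading)
= 3963 * (1 + 0.37)
= 3963 * 1.37
= 5429.31


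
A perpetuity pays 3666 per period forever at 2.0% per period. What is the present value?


PV = PMT / i
= 3666 / 0.02
= 183300.0


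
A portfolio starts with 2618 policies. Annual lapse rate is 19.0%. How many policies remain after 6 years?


remaining = initial * (1 - lapse)^years
= 2618 * (1 - 0.19)^6
= 2618 * 0.28243
= 739.4005


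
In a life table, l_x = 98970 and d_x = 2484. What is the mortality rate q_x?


q_x = d_x / l_x
= 2484 / 98970
= 0.0251


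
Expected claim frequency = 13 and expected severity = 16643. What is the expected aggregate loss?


E[S] = E[N] * E[X]
= 13 * 16643
= 216359


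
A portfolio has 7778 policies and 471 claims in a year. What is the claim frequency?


frequency = claims / policies
= 471 / 7778
= 0.0606


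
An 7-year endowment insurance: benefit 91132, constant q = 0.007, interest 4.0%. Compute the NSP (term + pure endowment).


Term component = 3753.5077
Pure endowment = 7_p_x * v^7 * benefit = 0.952017 * 0.759918 * 91132 = 65929.8771
NSP = 69683.3847


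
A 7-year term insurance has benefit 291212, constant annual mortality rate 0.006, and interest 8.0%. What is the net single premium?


NSP = benefit * sum_{k=0}^{n-1} k_p_x * q * v^(k+1)
With constant q=0.006, v=0.925926
Sum = 0.030738
NSP = 291212 * 0.030738
= 8951.3043


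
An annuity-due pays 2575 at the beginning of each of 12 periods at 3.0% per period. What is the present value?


PV_due = PMT * (1-(1+i)^(-n))/i * (1+i)
PV_immediate = 25631.5603
PV_due = 25631.5603 * 1.03
= 26400.5071


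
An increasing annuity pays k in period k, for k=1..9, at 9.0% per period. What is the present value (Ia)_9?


(Ia)_n = sum_{k=1}^{n} k * v^k, v = 1/(1+i)
v = 0.917431
Sum computed term by term:
(Ia)_9 = 26.5663


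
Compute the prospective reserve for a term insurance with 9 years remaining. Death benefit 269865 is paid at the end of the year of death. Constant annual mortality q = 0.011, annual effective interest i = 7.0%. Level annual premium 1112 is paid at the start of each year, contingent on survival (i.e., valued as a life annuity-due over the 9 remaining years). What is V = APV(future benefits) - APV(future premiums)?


v = 1/(1+i) = 0.934579
APV(future benefits) per unit = sum_{k=0}^{8} k_p_x * q * v^(k+1) = 0.068934
APV(future benefits) = 269865 * 0.068934 = 18602.9192
Life annuity-due factor ä_{x:9} = sum_{k=0}^{8} k_p_x * v^k = 6.705414
APV(future premiums) = 1112 * 6.705414 = 7456.4209
V = 18602.9192 - 7456.4209
= 11146.4983


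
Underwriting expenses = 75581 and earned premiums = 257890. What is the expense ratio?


Expense ratio = expenses / premiums
= 75581 / 257890
= 0.2931


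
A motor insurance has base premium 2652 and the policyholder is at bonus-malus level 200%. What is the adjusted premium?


adjusted = base * BM_level / 100
= 2652 * 200 / 100
= 2652 * 2.0
= 5304.0


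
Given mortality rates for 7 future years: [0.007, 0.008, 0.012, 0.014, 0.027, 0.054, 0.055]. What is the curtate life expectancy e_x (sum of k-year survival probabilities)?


e_x = sum_{k=1}^{n} k_p_x
k_p_x values:
  1_p_x = 0.993
  2_p_x = 0.985056
  3_p_x = 0.973235
  4_p_x = 0.95961
  5_p_x = 0.933701
  6_p_x = 0.883281
  7_p_x = 0.8347
e_x = 6.5626


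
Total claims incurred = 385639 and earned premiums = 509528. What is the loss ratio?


Loss ratio = claims / premiums
= 385639 / 509528
= 0.7569


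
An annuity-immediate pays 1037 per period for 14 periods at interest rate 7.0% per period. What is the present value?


PV = PMT * (1 - (1+i)^(-n)) / i
= 1037 * (1 - (1+0.07)^(-14)) / 0.07
= 1037 * (1 - 0.387817) / 0.07
= 1037 * 8.745468
= 9069.0503


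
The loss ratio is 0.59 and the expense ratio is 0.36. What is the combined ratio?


Combined ratio = loss ratio + expense ratio
= 0.59 + 0.36
= 0.95


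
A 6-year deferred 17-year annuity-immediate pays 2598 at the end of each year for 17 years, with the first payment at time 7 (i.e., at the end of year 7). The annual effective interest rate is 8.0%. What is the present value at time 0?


PV at time 6 of the 17-year annuity-immediate:
a_n = 2598 * (1-(1+0.08)^(-17))/0.08 = 23698.0158
Discount back 6 years to time 0:
PV = 23698.0158 * (1+0.08)^(-6)
= 23698.0158 * 0.63017
= 14933.7698


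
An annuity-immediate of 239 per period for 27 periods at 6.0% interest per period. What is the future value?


FV = PMT * ((1+i)^n - 1) / i
= 239 * ((1.06)^27 - 1) / 0.06
= 239 * (4.822346 - 1) / 0.06
= 15225.678


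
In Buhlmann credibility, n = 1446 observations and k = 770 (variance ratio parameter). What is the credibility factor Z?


Z = n / (n + k)
= 1446 / (1446 + 770)
= 1446 / 2216
= 0.6525


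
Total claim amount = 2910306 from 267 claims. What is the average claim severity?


severity = total / number
= 2910306 / 267
= 10900.0225


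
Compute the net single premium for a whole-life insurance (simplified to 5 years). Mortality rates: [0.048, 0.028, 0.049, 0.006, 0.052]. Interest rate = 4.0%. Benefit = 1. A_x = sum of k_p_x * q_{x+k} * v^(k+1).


v = 0.961538
Year 0: k_p_x=1.0, q=0.048, term=0.046154
Year 1: k_p_x=0.952, q=0.028, term=0.024645
Year 2: k_p_x=0.925344, q=0.049, term=0.040309
Year 3: k_p_x=0.880002, q=0.006, term=0.004513
Year 4: k_p_x=0.874722, q=0.052, term=0.037386
A_x = 0.153


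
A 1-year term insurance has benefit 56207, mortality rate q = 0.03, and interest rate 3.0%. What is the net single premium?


NSP = benefit * q * v
v = 1/(1+i) = 0.970874
NSP = 56207 * 0.03 * 0.970874
= 1637.0971


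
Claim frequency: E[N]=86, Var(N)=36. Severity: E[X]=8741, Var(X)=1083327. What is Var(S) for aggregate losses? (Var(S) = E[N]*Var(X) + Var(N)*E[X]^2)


Var(S) = E[N]*Var(X) + Var(N)*E[X]^2
= 86*1083327 + 36*8741^2
= 93166122 + 2750582916
= 2.8437e+09


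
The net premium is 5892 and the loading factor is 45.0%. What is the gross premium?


Gross = net * (1 + loading)
= 5892 * (1 + 0.45)
= 5892 * 1.45
= 8543.4


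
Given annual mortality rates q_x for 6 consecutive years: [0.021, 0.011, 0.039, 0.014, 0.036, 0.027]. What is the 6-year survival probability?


p_k = 1 - q_k for each year
Survival = product of (1 - q_k)
= 0.979 * 0.989 * 0.961 * 0.986 * 0.964 * 0.973
= 0.8605


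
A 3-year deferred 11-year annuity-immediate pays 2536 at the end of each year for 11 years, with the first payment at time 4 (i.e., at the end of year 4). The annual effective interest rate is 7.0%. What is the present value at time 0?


PV at time 3 of the 11-year annuity-immediate:
a_n = 2536 * (1-(1+0.07)^(-11))/0.07 = 19016.6381
Discount back 3 years to time 0:
PV = 19016.6381 * (1+0.07)^(-3)
= 19016.6381 * 0.816298
= 15523.2413


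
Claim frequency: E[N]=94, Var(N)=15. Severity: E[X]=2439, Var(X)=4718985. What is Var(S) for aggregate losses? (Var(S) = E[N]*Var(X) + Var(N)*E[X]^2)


Var(S) = E[N]*Var(X) + Var(N)*E[X]^2
= 94*4718985 + 15*2439^2
= 443584590 + 89230815
= 5.3282e+08


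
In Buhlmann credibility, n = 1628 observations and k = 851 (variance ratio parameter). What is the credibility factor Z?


Z = n / (n + k)
= 1628 / (1628 + 851)
= 1628 / 2479
= 0.6567


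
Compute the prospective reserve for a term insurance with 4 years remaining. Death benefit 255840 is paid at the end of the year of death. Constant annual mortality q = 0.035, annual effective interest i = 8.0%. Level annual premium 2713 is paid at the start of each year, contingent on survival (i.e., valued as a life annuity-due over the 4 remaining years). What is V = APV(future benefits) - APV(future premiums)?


v = 1/(1+i) = 0.925926
APV(future benefits) per unit = sum_{k=0}^{3} k_p_x * q * v^(k+1) = 0.110356
APV(future benefits) = 255840 * 0.110356 = 28233.3643
Life annuity-due factor ä_{x:4} = sum_{k=0}^{3} k_p_x * v^k = 3.405257
APV(future premiums) = 2713 * 3.405257 = 9238.4623
V = 28233.3643 - 9238.4623
= 18994.902


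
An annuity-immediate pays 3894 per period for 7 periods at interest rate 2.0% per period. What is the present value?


PV = PMT * (1 - (1+i)^(-n)) / i
= 3894 * (1 - (1+0.02)^(-7)) / 0.02
= 3894 * (1 - 0.87056) / 0.02
= 3894 * 6.471991
= 25201.9332


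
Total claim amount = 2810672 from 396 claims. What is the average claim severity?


severity = total / number
= 2810672 / 396
= 7097.6566


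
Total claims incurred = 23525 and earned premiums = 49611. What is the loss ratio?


Loss ratio = claims / premiums
= 23525 / 49611
= 0.4742


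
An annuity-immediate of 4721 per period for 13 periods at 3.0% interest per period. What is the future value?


FV = PMT * ((1+i)^n - 1) / i
= 4721 * ((1.03)^13 - 1) / 0.03
= 4721 * (1.468534 - 1) / 0.03
= 73731.5887


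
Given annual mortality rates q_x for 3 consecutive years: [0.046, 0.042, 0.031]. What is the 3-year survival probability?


p_k = 1 - q_k for each year
Survival = product of (1 - q_k)
= 0.954 * 0.958 * 0.969
= 0.8856


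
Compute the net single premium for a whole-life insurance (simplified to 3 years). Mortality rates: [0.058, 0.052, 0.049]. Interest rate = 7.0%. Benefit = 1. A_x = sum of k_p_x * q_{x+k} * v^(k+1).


v = 0.934579
Year 0: k_p_x=1.0, q=0.058, term=0.054206
Year 1: k_p_x=0.942, q=0.052, term=0.042785
Year 2: k_p_x=0.893016, q=0.049, term=0.035719
A_x = 0.1327


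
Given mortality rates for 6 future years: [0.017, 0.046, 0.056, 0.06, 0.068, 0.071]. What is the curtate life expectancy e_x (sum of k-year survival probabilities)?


e_x = sum_{k=1}^{n} k_p_x
k_p_x values:
  1_p_x = 0.983
  2_p_x = 0.937782
  3_p_x = 0.885266
  4_p_x = 0.83215
  5_p_x = 0.775564
  6_p_x = 0.720499
e_x = 5.1343


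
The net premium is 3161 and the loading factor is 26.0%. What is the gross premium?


Gross = net * (1 + loading)
= 3161 * (1 + 0.26)
= 3161 * 1.26
= 3982.86


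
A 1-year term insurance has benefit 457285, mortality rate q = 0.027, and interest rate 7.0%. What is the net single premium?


NSP = benefit * q * v
v = 1/(1+i) = 0.934579
NSP = 457285 * 0.027 * 0.934579
= 11538.9673


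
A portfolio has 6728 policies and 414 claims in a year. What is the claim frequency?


frequency = claims / policies
= 414 / 6728
= 0.0615


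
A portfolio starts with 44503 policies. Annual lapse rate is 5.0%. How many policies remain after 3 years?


remaining = initial * (1 - lapse)^years
= 44503 * (1 - 0.05)^3
= 44503 * 0.857375
= 38155.7596


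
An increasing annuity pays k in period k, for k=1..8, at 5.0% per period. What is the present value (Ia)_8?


(Ia)_n = sum_{k=1}^{n} k * v^k, v = 1/(1+i)
v = 0.952381
Sum computed term by term:
(Ia)_8 = 27.4332


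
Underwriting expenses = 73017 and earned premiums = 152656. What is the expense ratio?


Expense ratio = expenses / premiums
= 73017 / 152656
= 0.4783


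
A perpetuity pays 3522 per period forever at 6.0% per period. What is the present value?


PV = PMT / i
= 3522 / 0.06
= 58700.0


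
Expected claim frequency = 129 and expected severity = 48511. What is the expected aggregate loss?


E[S] = E[N] * E[X]
= 129 * 48511
= 6.2579e+06


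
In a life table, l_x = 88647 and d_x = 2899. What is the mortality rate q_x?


q_x = d_x / l_x
= 2899 / 88647
= 0.0327


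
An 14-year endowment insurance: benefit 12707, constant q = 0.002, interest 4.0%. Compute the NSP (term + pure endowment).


Term component = 265.3256
Pure endowment = 14_p_x * v^14 * benefit = 0.972361 * 0.577475 * 12707 = 7135.1623
NSP = 7400.4879


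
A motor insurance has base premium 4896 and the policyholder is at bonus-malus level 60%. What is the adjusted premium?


adjusted = base * BM_level / 100
= 4896 * 60 / 100
= 4896 * 0.6
= 2937.6


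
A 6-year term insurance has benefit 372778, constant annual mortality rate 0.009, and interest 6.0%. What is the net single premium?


NSP = benefit * sum_{k=0}^{n-1} k_p_x * q * v^(k+1)
With constant q=0.009, v=0.943396
Sum = 0.043338
NSP = 372778 * 0.043338
= 16155.5994


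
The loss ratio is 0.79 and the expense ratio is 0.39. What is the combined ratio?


Combined ratio = loss ratio + expense ratio
= 0.79 + 0.39
= 1.18


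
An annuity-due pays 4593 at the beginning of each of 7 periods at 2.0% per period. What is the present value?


PV_due = PMT * (1-(1+i)^(-n))/i * (1+i)
PV_immediate = 29725.855
PV_due = 29725.855 * 1.02
= 30320.3721


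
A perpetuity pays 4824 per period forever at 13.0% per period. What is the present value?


PV = PMT / i
= 4824 / 0.13
= 37107.6923


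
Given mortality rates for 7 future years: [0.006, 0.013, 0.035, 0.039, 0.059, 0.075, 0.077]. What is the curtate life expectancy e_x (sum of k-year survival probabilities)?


e_x = sum_{k=1}^{n} k_p_x
k_p_x values:
  1_p_x = 0.994
  2_p_x = 0.981078
  3_p_x = 0.94674
  4_p_x = 0.909817
  5_p_x = 0.856138
  6_p_x = 0.791928
  7_p_x = 0.730949
e_x = 6.2107


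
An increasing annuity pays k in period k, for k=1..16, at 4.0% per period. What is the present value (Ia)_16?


(Ia)_n = sum_{k=1}^{n} k * v^k, v = 1/(1+i)
v = 0.961538
Sum computed term by term:
(Ia)_16 = 89.3964


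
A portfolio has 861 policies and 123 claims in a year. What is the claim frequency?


frequency = claims / policies
= 123 / 861
= 0.1429


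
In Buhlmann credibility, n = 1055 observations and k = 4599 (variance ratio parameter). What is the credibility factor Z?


Z = n / (n + k)
= 1055 / (1055 + 4599)
= 1055 / 5654
= 0.1866


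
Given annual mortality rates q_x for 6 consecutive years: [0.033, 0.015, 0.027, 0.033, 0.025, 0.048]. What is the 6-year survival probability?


p_k = 1 - q_k for each year
Survival = product of (1 - q_k)
= 0.967 * 0.985 * 0.973 * 0.967 * 0.975 * 0.952
= 0.8318


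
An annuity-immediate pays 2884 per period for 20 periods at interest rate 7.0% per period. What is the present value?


PV = PMT * (1 - (1+i)^(-n)) / i
= 2884 * (1 - (1+0.07)^(-20)) / 0.07
= 2884 * (1 - 0.258419) / 0.07
= 2884 * 10.594014
= 30553.1371


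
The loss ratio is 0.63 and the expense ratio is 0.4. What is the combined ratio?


Combined ratio = loss ratio + expense ratio
= 0.63 + 0.4
= 1.03


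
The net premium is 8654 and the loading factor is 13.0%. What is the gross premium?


Gross = net * (1 + loading)
= 8654 * (1 + 0.13)
= 8654 * 1.13
= 9779.02


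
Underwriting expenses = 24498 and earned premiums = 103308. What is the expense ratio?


Expense ratio = expenses / premiums
= 24498 / 103308
= 0.2371


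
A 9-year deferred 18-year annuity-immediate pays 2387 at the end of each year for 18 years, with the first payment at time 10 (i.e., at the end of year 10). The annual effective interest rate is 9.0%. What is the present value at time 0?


PV at time 9 of the 18-year annuity-immediate:
a_n = 2387 * (1-(1+0.09)^(-18))/0.09 = 20899.6771
Discount back 9 years to time 0:
PV = 20899.6771 * (1+0.09)^(-9)
= 20899.6771 * 0.460428
= 9622.7919


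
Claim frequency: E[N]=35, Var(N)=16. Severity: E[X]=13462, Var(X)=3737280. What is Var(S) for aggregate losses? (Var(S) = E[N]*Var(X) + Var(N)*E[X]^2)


Var(S) = E[N]*Var(X) + Var(N)*E[X]^2
= 35*3737280 + 16*13462^2
= 130804800 + 2899607104
= 3.0304e+09


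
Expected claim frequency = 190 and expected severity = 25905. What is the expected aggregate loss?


E[S] = E[N] * E[X]
= 190 * 25905
= 4.9220e+06


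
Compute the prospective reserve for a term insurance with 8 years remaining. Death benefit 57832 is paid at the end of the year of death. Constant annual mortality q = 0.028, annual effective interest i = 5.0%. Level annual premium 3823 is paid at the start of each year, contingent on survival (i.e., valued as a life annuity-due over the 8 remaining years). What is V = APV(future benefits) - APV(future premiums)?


v = 1/(1+i) = 0.952381
APV(future benefits) per unit = sum_{k=0}^{7} k_p_x * q * v^(k+1) = 0.165386
APV(future benefits) = 57832 * 0.165386 = 9564.6053
Life annuity-due factor ä_{x:8} = sum_{k=0}^{7} k_p_x * v^k = 6.201976
APV(future premiums) = 3823 * 6.201976 = 23710.1557
V = 9564.6053 - 23710.1557
= -14145.5504


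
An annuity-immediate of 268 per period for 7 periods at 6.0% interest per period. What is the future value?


FV = PMT * ((1+i)^n - 1) / i
= 268 * ((1.06)^7 - 1) / 0.06
= 268 * (1.50363 - 1) / 0.06
= 2249.5485


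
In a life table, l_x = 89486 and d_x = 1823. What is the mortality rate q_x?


q_x = d_x / l_x
= 1823 / 89486
= 0.0204


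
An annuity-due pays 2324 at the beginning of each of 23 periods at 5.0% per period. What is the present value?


PV_due = PMT * (1-(1+i)^(-n))/i * (1+i)
PV_immediate = 31347.4457
PV_due = 31347.4457 * 1.05
= 32914.818


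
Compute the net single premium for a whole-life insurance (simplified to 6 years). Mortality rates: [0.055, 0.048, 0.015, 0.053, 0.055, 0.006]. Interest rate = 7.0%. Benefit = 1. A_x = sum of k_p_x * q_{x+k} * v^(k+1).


v = 0.934579
Year 0: k_p_x=1.0, q=0.055, term=0.051402
Year 1: k_p_x=0.945, q=0.048, term=0.039619
Year 2: k_p_x=0.89964, q=0.015, term=0.011016
Year 3: k_p_x=0.886145, q=0.053, term=0.03583
Year 4: k_p_x=0.83918, q=0.055, term=0.032908
Year 5: k_p_x=0.793025, q=0.006, term=0.003171
A_x = 0.1739


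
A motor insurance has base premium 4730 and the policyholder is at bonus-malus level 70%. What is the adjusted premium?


adjusted = base * BM_level / 100
= 4730 * 70 / 100
= 4730 * 0.7
= 3311.0


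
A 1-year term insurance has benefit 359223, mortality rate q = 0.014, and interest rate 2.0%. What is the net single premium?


NSP = benefit * q * v
v = 1/(1+i) = 0.980392
NSP = 359223 * 0.014 * 0.980392
= 4930.5118


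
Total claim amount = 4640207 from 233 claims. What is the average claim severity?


severity = total / number
= 4640207 / 233
= 19915.0515


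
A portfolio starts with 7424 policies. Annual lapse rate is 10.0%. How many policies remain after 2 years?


remaining = initial * (1 - lapse)^years
= 7424 * (1 - 0.1)^2
= 7424 * 0.81
= 6013.44


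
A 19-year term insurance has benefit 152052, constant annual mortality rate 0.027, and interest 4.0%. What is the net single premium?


NSP = benefit * sum_{k=0}^{n-1} k_p_x * q * v^(k+1)
With constant q=0.027, v=0.961538
Sum = 0.289275
NSP = 152052 * 0.289275
= 43984.821


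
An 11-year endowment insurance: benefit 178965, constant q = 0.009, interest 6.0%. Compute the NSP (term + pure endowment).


Term component = 12210.3891
Pure endowment = 11_p_x * v^11 * benefit = 0.905337 * 0.526788 * 178965 = 85352.0165
NSP = 97562.4057


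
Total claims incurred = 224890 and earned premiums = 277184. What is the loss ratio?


Loss ratio = claims / premiums
= 224890 / 277184
= 0.8113


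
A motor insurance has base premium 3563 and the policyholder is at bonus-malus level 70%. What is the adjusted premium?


adjusted = base * BM_level / 100
= 3563 * 70 / 100
= 3563 * 0.7
= 2494.1


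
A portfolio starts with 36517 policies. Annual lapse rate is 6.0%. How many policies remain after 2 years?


remaining = initial * (1 - lapse)^years
= 36517 * (1 - 0.06)^2
= 36517 * 0.8836
= 32266.4212


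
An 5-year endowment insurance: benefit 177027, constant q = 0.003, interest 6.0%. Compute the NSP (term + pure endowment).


Term component = 2224.5015
Pure endowment = 5_p_x * v^5 * benefit = 0.98509 * 0.747258 * 177027 = 130312.4695
NSP = 132536.9709


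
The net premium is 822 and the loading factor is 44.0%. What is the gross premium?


Gross = net * (1 + loading)
= 822 * (1 + 0.44)
= 822 * 1.44
= 1183.68


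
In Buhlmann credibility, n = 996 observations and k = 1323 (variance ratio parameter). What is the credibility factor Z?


Z = n / (n + k)
= 996 / (996 + 1323)
= 996 / 2319
= 0.4295


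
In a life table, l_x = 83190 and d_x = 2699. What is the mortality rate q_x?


q_x = d_x / l_x
= 2699 / 83190
= 0.0324


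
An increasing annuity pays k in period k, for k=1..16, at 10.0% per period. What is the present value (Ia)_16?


(Ia)_n = sum_{k=1}^{n} k * v^k, v = 1/(1+i)
v = 0.909091
Sum computed term by term:
(Ia)_16 = 51.2401


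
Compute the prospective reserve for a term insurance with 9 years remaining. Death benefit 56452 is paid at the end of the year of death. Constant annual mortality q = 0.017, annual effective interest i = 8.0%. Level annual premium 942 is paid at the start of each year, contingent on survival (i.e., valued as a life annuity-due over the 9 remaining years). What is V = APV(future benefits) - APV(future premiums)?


v = 1/(1+i) = 0.925926
APV(future benefits) per unit = sum_{k=0}^{8} k_p_x * q * v^(k+1) = 0.100122
APV(future benefits) = 56452 * 0.100122 = 5652.1015
Life annuity-due factor ä_{x:9} = sum_{k=0}^{8} k_p_x * v^k = 6.360708
APV(future premiums) = 942 * 6.360708 = 5991.7869
V = 5652.1015 - 5991.7869
= -339.6854


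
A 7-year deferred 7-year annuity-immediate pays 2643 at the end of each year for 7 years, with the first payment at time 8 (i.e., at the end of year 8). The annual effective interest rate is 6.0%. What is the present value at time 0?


PV at time 7 of the 7-year annuity-immediate:
a_n = 2643 * (1-(1+0.06)^(-7))/0.06 = 14754.2341
Discount back 7 years to time 0:
PV = 14754.2341 * (1+0.06)^(-7)
= 14754.2341 * 0.665057
= 9812.4084


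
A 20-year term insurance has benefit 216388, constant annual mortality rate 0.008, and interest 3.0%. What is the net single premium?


NSP = benefit * sum_{k=0}^{n-1} k_p_x * q * v^(k+1)
With constant q=0.008, v=0.970874
Sum = 0.111262
NSP = 216388 * 0.111262
= 24075.6535


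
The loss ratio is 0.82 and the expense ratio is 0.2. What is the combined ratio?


Combined ratio = loss ratio + expense ratio
= 0.82 + 0.2
= 1.02


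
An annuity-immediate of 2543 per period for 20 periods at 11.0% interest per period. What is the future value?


FV = PMT * ((1+i)^n - 1) / i
= 2543 * ((1.11)^20 - 1) / 0.11
= 2543 * (8.062312 - 1) / 0.11
= 163267.8021


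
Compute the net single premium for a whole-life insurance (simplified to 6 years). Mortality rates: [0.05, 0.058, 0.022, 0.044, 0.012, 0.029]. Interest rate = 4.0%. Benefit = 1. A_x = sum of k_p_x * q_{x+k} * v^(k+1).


v = 0.961538
Year 0: k_p_x=1.0, q=0.05, term=0.048077
Year 1: k_p_x=0.95, q=0.058, term=0.050943
Year 2: k_p_x=0.8949, q=0.022, term=0.017502
Year 3: k_p_x=0.875212, q=0.044, term=0.032918
Year 4: k_p_x=0.836703, q=0.012, term=0.008253
Year 5: k_p_x=0.826662, q=0.029, term=0.018946
A_x = 0.1766


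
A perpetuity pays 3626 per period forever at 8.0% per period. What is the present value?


PV = PMT / i
= 3626 / 0.08
= 45325.0


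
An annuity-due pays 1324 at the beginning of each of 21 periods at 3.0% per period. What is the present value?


PV_due = PMT * (1-(1+i)^(-n))/i * (1+i)
PV_immediate = 20409.492
PV_due = 20409.492 * 1.03
= 21021.7767


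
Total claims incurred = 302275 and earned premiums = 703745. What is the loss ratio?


Loss ratio = claims / premiums
= 302275 / 703745
= 0.4295


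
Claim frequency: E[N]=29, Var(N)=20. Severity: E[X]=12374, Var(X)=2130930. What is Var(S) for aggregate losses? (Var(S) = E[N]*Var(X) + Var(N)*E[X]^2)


Var(S) = E[N]*Var(X) + Var(N)*E[X]^2
= 29*2130930 + 20*12374^2
= 61796970 + 3062317520
= 3.1241e+09


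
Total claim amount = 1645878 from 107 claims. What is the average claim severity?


severity = total / number
= 1645878 / 107
= 15382.0374


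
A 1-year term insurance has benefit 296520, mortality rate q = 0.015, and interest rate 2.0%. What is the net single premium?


NSP = benefit * q * v
v = 1/(1+i) = 0.980392
NSP = 296520 * 0.015 * 0.980392
= 4360.5882


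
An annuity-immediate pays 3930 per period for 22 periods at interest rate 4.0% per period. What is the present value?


PV = PMT * (1 - (1+i)^(-n)) / i
= 3930 * (1 - (1+0.04)^(-22)) / 0.04
= 3930 * (1 - 0.421955) / 0.04
= 3930 * 14.451115
= 56792.8833


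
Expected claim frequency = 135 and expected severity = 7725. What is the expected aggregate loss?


E[S] = E[N] * E[X]
= 135 * 7725
= 1.0429e+06


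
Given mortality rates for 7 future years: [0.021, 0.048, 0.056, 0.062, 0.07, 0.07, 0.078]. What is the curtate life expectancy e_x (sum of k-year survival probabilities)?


e_x = sum_{k=1}^{n} k_p_x
k_p_x values:
  1_p_x = 0.979
  2_p_x = 0.932008
  3_p_x = 0.879816
  4_p_x = 0.825267
  5_p_x = 0.767498
  6_p_x = 0.713773
  7_p_x = 0.658099
e_x = 5.7555


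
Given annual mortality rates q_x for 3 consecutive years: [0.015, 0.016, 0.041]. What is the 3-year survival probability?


p_k = 1 - q_k for each year
Survival = product of (1 - q_k)
= 0.985 * 0.984 * 0.959
= 0.9295


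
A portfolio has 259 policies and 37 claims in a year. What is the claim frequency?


frequency = claims / policies
= 37 / 259
= 0.1429


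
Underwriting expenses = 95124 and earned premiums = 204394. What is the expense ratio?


Expense ratio = expenses / premiums
= 95124 / 204394
= 0.4654


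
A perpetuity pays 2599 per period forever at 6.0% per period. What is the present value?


PV = PMT / i
= 2599 / 0.06
= 43316.6667


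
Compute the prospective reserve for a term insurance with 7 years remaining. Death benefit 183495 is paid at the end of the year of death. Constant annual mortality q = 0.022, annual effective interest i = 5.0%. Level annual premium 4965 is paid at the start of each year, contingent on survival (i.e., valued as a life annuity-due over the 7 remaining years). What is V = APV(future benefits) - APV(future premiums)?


v = 1/(1+i) = 0.952381
APV(future benefits) per unit = sum_{k=0}^{6} k_p_x * q * v^(k+1) = 0.119716
APV(future benefits) = 183495 * 0.119716 = 21967.3725
Life annuity-due factor ä_{x:7} = sum_{k=0}^{6} k_p_x * v^k = 5.71374
APV(future premiums) = 4965 * 5.71374 = 28368.7207
V = 21967.3725 - 28368.7207
= -6401.3481


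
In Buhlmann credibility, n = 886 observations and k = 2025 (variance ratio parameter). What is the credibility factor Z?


Z = n / (n + k)
= 886 / (886 + 2025)
= 886 / 2911
= 0.3044


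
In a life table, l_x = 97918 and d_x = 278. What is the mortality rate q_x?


q_x = d_x / l_x
= 278 / 97918
= 0.0028
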